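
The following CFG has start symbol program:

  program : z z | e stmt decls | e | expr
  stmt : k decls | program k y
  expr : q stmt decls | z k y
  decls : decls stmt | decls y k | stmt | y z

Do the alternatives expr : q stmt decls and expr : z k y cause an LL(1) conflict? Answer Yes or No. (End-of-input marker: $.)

FIRST(q stmt decls) = { q } and FIRST(z k y) = { z }.
The FIRST sets are disjoint and neither alternative is nullable — no conflict.

No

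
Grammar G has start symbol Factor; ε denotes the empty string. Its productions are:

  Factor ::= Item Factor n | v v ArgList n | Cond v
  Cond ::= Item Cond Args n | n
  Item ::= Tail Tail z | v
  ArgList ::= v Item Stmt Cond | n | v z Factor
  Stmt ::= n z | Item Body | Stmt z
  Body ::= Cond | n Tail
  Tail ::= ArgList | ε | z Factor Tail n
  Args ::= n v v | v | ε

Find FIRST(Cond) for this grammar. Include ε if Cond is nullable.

{ n, v, z }

From Cond ::= Item Cond Args n: add FIRST(Item) = { n, v, z }.
Cond ::= n contributes {n}.
Union: FIRST(Cond) = { n, v, z }.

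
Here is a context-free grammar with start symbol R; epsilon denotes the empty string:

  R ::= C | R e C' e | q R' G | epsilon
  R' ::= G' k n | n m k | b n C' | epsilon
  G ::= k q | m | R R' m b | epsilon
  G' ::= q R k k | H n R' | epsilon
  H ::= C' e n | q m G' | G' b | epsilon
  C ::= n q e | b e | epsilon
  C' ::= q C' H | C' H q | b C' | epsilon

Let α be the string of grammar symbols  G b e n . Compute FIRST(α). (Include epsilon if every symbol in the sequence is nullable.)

{ b, e, k, m, n, q }

Add FIRST(G)\{epsilon} = { b, e, k, m, n, q }; G is nullable, continue.
b is a terminal; add {b} and stop.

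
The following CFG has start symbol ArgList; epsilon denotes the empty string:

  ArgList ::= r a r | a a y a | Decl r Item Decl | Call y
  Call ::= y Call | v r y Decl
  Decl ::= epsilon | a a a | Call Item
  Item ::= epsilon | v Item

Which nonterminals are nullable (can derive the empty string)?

{ Decl, Item }

Directly nullable (have an epsilon-production): Decl, Item.
No other nonterminal has a production whose RHS symbols are all nullable.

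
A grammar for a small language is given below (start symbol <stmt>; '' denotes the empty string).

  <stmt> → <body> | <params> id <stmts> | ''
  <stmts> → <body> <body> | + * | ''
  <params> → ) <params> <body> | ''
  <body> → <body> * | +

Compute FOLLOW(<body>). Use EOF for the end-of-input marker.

{ EOF, *, +, id }

In <stmt> → <body>: <body> is at the end, add FOLLOW(<stmt>) = { EOF }.
In <stmts> → <body> <body>: add FIRST(<body>) = { + }.
In <stmts> → <body> <body>: <body> is at the end, add FOLLOW(<stmts>) = { EOF }.
In <params> → ) <params> <body>: <body> is at the end, add FOLLOW(<params>) = { +, id }.
In <body> → <body> *: add FIRST(*) = { * }.
Union: FOLLOW(<body>) = { EOF, *, +, id }.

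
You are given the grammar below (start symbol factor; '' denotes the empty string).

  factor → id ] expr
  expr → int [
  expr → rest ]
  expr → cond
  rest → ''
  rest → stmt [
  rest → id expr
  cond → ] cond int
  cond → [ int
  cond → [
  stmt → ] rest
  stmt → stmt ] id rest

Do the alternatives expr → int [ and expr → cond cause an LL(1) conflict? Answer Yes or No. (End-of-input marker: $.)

No

FIRST(int [) = { int } and FIRST(cond) = { [, ] }.
The FIRST sets are disjoint and neither alternative is nullable — no conflict.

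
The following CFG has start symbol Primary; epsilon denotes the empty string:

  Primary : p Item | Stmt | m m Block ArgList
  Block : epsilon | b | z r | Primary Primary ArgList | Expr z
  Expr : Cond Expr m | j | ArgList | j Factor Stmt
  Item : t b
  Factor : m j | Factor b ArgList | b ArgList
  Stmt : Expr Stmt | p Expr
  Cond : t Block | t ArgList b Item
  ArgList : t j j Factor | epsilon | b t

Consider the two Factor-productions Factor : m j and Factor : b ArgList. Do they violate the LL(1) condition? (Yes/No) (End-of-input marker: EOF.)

No

FIRST(m j) = { m } and FIRST(b ArgList) = { b }.
The FIRST sets are disjoint and neither alternative is nullable — no conflict.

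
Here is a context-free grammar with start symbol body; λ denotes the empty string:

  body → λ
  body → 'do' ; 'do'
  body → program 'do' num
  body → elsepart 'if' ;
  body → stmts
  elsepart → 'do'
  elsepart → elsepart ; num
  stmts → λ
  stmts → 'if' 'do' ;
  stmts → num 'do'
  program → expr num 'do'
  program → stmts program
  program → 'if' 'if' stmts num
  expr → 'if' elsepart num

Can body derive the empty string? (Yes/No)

body has an λ-production, so body ⇒ λ.

Yes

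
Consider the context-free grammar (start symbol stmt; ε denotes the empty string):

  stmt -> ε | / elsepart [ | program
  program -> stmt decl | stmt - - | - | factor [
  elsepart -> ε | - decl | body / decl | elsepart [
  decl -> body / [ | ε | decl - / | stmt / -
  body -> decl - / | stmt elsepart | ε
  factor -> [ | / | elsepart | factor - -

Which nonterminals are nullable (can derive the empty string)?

Directly nullable (have an ε-production): stmt, elsepart, decl, body.
program -> stmt decl with every symbol nullable, so program is nullable.
factor -> elsepart with every symbol nullable, so factor is nullable.

{ body, decl, elsepart, factor, program, stmt }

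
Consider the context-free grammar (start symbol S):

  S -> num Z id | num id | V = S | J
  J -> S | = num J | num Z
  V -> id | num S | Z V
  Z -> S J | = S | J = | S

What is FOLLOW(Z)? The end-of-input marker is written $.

{ $, =, id, num }

In S -> num Z id: add FIRST(id) = { id }.
In J -> num Z: Z is at the end, add FOLLOW(J) = { $, =, id, num }.
In V -> Z V: add FIRST(V) = { =, id, num }.
Union: FOLLOW(Z) = { $, =, id, num }.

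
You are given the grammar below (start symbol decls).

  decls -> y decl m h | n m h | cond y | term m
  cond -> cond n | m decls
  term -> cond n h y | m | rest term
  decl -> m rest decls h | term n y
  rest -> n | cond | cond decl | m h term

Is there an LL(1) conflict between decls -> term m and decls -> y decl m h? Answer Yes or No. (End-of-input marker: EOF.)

No

FIRST(term m) = { m, n } and FIRST(y decl m h) = { y }.
The FIRST sets are disjoint and neither alternative is nullable — no conflict.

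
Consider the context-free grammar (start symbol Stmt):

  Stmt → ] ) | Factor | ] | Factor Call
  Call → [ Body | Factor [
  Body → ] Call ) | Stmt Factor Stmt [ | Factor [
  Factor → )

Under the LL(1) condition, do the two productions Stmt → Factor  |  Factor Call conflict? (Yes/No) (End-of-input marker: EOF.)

Yes

FIRST(Factor) = { ) } and FIRST(Factor Call) = { ) }.
Both contain ), so the two alternatives are not disjoint — LL(1) conflict.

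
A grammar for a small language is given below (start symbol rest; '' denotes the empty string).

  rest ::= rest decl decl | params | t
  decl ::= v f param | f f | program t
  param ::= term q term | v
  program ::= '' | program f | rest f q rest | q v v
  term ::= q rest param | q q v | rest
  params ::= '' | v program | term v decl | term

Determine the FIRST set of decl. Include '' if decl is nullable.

{ f, q, t, v }

decl ::= v f param contributes {v}.
decl ::= f f contributes {f}.
From decl ::= program t: program nullable, take FIRST(program) ∪ {t} = { f, q, t, v }.
Union: FIRST(decl) = { f, q, t, v }.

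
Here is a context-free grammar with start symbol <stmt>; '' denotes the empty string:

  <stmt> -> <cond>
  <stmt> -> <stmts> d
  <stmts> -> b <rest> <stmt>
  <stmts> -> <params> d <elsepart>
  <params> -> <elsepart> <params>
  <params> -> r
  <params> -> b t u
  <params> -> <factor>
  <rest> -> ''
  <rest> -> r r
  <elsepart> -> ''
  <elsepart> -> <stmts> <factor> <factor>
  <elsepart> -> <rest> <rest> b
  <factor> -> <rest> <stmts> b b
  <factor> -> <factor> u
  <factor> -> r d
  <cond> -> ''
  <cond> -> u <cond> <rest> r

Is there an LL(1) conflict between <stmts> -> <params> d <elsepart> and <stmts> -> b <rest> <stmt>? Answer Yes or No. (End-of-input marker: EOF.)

Yes

FIRST(<params> d <elsepart>) = { b, r } and FIRST(b <rest> <stmt>) = { b }.
Both contain b, so the two alternatives are not disjoint — LL(1) conflict.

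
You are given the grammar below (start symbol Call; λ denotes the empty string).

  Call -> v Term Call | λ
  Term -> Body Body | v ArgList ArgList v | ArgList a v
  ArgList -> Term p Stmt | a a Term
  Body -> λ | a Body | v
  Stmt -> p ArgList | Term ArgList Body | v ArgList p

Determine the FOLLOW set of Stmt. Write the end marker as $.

{ a, p, v }

In ArgList -> Term p Stmt: Stmt is at the end, add FOLLOW(ArgList) = { a, p, v }.
Union: FOLLOW(Stmt) = { a, p, v }.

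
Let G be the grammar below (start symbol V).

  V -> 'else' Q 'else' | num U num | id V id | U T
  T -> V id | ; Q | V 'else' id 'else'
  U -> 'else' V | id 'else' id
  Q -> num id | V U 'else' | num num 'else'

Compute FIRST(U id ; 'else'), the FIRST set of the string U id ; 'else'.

{ 'else', id }

Add FIRST(U) = { 'else', id }; U is not nullable, stop.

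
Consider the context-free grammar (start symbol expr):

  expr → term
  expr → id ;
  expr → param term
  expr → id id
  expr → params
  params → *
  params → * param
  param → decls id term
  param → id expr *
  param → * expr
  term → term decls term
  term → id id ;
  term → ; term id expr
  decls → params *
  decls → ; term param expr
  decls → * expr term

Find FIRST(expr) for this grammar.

From expr → term: add FIRST(term) = { ;, id }.
expr → id ; contributes {id}.
From expr → param term: add FIRST(param) = { *, ;, id }.
expr → id id contributes {id}.
From expr → params: add FIRST(params) = { * }.
Union: FIRST(expr) = { *, ;, id }.

{ *, ;, id }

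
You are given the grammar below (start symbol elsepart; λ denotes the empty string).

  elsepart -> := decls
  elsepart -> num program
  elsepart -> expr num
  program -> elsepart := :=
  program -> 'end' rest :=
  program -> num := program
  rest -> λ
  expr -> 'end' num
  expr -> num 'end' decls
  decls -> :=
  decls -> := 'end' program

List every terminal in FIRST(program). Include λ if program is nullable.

{ 'end', :=, num }

From program -> elsepart := :=: add FIRST(elsepart) = { 'end', :=, num }.
program -> 'end' rest := contributes {'end'}.
program -> num := program contributes {num}.
Union: FIRST(program) = { 'end', :=, num }.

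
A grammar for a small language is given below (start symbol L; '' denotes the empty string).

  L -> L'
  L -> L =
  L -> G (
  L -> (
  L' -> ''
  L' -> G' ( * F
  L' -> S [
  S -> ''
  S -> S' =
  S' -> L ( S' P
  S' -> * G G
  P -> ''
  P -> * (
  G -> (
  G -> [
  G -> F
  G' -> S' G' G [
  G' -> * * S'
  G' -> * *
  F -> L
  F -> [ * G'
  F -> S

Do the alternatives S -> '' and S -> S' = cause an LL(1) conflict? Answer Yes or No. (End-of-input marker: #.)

FIRST('') = { '' } and FIRST(S' =) = { (, *, =, [ }.
The first alternative is nullable and FOLLOW(S) = { #, (, *, =, [ } shares ( with FIRST of the second — conflict.

Yes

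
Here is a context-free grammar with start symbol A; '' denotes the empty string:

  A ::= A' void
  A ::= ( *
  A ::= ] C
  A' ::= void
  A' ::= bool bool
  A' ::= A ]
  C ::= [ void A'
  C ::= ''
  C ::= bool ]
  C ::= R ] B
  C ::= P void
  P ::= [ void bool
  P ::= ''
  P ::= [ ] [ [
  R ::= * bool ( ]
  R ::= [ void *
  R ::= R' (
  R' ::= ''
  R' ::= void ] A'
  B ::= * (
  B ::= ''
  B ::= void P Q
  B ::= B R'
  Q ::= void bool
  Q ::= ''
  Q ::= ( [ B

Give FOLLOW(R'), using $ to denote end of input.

{ $, (, ], void }

In R ::= R' (: add FIRST(() = { ( }.
In B ::= B R': R' is at the end, add FOLLOW(B) = { $, ], void }.
Union: FOLLOW(R') = { $, (, ], void }.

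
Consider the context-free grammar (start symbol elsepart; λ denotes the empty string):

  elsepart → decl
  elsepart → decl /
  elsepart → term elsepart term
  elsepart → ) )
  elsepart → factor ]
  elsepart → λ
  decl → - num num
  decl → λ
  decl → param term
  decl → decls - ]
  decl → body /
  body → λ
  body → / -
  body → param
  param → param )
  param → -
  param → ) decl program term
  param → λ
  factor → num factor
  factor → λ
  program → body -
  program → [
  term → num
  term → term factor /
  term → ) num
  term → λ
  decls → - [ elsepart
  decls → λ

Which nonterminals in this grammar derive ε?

{ body, decl, decls, elsepart, factor, param, term }

Directly nullable (have an λ-production): elsepart, decl, body, param, factor, term, decls.
No other nonterminal has a production whose RHS symbols are all nullable.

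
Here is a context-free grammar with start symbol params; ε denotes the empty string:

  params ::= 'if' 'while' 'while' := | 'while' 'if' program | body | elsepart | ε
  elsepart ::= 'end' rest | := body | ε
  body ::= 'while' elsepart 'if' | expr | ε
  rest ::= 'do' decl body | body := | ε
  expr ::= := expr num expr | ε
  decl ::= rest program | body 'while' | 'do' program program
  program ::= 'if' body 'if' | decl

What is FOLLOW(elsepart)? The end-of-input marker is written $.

In params ::= elsepart: elsepart is at the end, add FOLLOW(params) = { $ }.
In body ::= 'while' elsepart 'if': add FIRST('if') = { 'if' }.
Union: FOLLOW(elsepart) = { $, 'if' }.

{ $, 'if' }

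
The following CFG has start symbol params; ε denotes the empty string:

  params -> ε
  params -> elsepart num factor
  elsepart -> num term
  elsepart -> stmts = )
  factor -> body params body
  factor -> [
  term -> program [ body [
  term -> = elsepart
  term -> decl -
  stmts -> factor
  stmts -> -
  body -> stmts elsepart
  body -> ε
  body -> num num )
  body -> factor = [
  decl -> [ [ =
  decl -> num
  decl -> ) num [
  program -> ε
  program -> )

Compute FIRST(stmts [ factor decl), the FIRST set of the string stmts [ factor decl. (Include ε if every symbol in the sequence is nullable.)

{ -, =, [, num }

Add FIRST(stmts)\{ε} = { -, =, [, num }; stmts is nullable, continue.
[ is a terminal; add {[} and stop.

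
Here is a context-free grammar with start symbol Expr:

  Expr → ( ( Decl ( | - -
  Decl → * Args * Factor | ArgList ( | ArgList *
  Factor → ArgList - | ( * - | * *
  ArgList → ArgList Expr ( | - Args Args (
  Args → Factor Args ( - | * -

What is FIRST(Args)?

From Args → Factor Args ( -: add FIRST(Factor) = { (, *, - }.
Args → * - contributes {*}.
Union: FIRST(Args) = { (, *, - }.

{ (, *, - }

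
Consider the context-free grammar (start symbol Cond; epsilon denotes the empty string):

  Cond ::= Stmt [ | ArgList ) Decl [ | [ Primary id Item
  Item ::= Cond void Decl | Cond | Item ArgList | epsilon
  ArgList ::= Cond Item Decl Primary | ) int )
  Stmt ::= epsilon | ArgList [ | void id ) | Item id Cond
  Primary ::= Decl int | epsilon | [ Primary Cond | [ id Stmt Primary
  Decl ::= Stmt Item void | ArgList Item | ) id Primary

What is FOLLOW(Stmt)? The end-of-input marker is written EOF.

{ EOF, ), [, id, int, void }

In Cond ::= Stmt [: add FIRST([) = { [ }.
In Primary ::= [ id Stmt Primary: add FIRST(Primary)\{epsilon} = { ), [, id, void }.
  Since Primary is nullable, also add FOLLOW(Primary) = { EOF, ), [, id, int, void }.
In Decl ::= Stmt Item void: add FIRST(Item void) = { ), [, id, void }.
Union: FOLLOW(Stmt) = { EOF, ), [, id, int, void }.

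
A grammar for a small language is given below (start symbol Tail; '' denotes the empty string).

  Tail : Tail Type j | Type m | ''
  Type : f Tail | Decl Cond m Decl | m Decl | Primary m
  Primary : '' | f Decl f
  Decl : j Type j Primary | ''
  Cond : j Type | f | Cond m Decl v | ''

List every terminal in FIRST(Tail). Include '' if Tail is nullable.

From Tail : Tail Type j: Tail nullable, take FIRST(Tail) ∪ FIRST(Type) = { f, j, m }.
From Tail : Type m: add FIRST(Type) = { f, j, m }.
Tail : '' contributes ''.
Union: FIRST(Tail) = { f, j, m, '' }.

{ f, j, m, '' }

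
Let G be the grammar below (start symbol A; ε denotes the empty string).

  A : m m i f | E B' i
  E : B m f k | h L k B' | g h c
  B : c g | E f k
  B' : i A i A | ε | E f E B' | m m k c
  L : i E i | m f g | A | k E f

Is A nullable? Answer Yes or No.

Nullable nonterminals: B'.
No production of A has an RHS whose symbols are all nullable, so A is not nullable.

No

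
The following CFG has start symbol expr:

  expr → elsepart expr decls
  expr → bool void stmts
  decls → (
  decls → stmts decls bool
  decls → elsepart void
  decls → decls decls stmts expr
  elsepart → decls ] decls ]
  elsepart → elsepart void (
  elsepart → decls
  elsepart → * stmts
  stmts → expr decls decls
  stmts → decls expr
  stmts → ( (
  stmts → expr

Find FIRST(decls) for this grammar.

{ (, *, bool }

decls → ( contributes {(}.
From decls → stmts decls bool: add FIRST(stmts) = { (, *, bool }.
From decls → elsepart void: add FIRST(elsepart) = { (, *, bool }.
From decls → decls decls stmts expr: add FIRST(decls) = { (, *, bool }.
Union: FIRST(decls) = { (, *, bool }.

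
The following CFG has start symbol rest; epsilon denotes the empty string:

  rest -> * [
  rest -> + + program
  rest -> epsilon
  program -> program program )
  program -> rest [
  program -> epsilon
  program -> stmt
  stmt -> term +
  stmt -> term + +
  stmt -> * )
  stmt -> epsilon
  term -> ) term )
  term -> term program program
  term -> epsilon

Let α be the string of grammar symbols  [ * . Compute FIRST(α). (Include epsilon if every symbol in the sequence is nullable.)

[ is a terminal; add {[} and stop.

{ [ }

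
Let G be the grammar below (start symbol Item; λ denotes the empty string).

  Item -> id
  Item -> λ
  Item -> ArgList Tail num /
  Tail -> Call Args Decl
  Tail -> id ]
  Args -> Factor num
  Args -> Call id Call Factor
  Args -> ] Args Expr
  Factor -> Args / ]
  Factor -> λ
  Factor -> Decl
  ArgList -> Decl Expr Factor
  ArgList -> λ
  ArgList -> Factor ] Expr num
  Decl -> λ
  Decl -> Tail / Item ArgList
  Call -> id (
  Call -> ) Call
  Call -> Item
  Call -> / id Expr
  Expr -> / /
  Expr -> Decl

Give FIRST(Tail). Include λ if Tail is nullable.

{ ), /, ], id, num }

From Tail -> Call Args Decl: Call nullable, take FIRST(Call) ∪ FIRST(Args) = { ), /, ], id, num }.
Tail -> id ] contributes {id}.
Union: FIRST(Tail) = { ), /, ], id, num }.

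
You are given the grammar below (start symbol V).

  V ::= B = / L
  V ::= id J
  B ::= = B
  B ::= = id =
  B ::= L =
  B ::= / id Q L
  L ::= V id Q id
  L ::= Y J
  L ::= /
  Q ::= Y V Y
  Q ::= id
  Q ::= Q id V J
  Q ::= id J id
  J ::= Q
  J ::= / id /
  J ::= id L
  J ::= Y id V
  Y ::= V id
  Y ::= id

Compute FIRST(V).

{ /, =, id }

From V ::= B = / L: add FIRST(B) = { /, =, id }.
V ::= id J contributes {id}.
Union: FIRST(V) = { /, =, id }.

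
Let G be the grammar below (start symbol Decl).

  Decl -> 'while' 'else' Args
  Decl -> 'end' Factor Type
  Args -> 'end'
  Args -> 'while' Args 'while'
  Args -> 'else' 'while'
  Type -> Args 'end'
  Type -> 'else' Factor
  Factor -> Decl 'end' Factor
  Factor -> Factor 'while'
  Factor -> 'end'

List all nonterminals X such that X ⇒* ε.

{ } (none)

No nonterminal has an empty production or an RHS whose symbols are all nullable.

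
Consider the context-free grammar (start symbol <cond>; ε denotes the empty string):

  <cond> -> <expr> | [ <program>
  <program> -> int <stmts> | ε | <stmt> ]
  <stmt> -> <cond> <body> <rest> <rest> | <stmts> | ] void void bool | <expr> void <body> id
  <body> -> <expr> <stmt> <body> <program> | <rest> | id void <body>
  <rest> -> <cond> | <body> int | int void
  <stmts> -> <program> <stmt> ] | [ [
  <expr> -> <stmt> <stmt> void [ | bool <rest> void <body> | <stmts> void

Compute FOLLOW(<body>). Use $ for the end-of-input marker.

In <stmt> -> <cond> <body> <rest> <rest>: add FIRST(<rest> <rest>) = { [, ], bool, id, int }.
In <stmt> -> <expr> void <body> id: add FIRST(id) = { id }.
In <body> -> <expr> <stmt> <body> <program>: add FIRST(<program>)\{ε} = { [, ], bool, int }.
  Since <program> is nullable, also add FOLLOW(<body>) = { $, [, ], bool, id, int, void }.
In <body> -> id void <body>: <body> is at the end, add FOLLOW(<body>) = { $, [, ], bool, id, int, void }.
In <rest> -> <body> int: add FIRST(int) = { int }.
In <expr> -> bool <rest> void <body>: <body> is at the end, add FOLLOW(<expr>) = { $, [, ], bool, id, int, void }.
Union: FOLLOW(<body>) = { $, [, ], bool, id, int, void }.

{ $, [, ], bool, id, int, void }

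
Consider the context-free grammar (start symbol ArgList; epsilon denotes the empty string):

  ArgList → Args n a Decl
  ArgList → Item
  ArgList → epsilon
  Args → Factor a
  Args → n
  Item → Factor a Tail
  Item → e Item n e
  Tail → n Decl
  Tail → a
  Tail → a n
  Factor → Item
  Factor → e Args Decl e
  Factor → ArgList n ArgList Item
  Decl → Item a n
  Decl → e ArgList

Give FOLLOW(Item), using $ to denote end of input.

{ $, a, e, n }

In ArgList → Item: Item is at the end, add FOLLOW(ArgList) = { $, a, e, n }.
In Item → e Item n e: add FIRST(n e) = { n }.
In Factor → Item: Item is at the end, add FOLLOW(Factor) = { a }.
In Factor → ArgList n ArgList Item: Item is at the end, add FOLLOW(Factor) = { a }.
In Decl → Item a n: add FIRST(a n) = { a }.
Union: FOLLOW(Item) = { $, a, e, n }.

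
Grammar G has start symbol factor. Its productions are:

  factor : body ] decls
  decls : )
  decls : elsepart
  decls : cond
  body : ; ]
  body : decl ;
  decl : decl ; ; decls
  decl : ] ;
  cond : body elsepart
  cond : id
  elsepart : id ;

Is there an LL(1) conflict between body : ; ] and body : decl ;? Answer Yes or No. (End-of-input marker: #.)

FIRST(; ]) = { ; } and FIRST(decl ;) = { ] }.
The FIRST sets are disjoint and neither alternative is nullable — no conflict.

No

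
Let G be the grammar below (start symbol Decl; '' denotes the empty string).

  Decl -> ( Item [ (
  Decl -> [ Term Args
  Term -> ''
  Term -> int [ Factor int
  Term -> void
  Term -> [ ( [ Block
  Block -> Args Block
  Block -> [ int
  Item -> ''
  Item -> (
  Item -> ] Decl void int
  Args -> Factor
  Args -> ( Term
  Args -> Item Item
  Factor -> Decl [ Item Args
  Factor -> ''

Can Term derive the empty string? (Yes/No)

Yes

Term has an ''-production, so Term ⇒ ''.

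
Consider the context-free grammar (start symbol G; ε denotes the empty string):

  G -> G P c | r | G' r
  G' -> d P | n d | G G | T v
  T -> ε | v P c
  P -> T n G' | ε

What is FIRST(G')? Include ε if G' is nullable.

{ d, n, r, v }

G' -> d P contributes {d}.
G' -> n d contributes {n}.
From G' -> G G: add FIRST(G) = { d, n, r, v }.
From G' -> T v: T nullable, take FIRST(T) ∪ {v} = { v }.
Union: FIRST(G') = { d, n, r, v }.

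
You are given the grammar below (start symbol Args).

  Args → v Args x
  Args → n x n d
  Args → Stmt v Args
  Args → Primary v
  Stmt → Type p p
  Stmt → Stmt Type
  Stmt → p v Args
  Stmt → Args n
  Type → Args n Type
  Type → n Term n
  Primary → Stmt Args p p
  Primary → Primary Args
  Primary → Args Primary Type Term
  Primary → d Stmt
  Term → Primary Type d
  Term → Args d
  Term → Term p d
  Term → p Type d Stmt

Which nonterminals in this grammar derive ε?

{ } (none)

No nonterminal has an empty production or an RHS whose symbols are all nullable.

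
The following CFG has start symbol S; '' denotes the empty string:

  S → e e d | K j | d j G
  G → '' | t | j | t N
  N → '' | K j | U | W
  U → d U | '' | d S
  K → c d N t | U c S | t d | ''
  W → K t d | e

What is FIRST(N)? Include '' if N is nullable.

N → '' contributes ''.
From N → K j: K nullable, take FIRST(K) ∪ {j} = { c, d, j, t }.
From N → U: add FIRST(U) = { d, '' } (including '' since U is nullable).
From N → W: add FIRST(W) = { c, d, e, t }.
Union: FIRST(N) = { c, d, e, j, t, '' }.

{ c, d, e, j, t, '' }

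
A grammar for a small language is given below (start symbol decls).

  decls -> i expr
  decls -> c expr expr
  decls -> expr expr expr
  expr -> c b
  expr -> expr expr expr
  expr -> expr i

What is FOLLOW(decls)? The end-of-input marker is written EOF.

{ EOF }

decls is the start symbol, so EOF ∈ FOLLOW(decls).
Union: FOLLOW(decls) = { EOF }.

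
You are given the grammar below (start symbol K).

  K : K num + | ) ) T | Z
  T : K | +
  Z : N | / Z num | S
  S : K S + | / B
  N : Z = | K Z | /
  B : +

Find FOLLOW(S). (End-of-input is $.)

{ $, ), +, /, =, num }

In Z : S: S is at the end, add FOLLOW(Z) = { $, ), /, =, num }.
In S : K S +: add FIRST(+) = { + }.
Union: FOLLOW(S) = { $, ), +, /, =, num }.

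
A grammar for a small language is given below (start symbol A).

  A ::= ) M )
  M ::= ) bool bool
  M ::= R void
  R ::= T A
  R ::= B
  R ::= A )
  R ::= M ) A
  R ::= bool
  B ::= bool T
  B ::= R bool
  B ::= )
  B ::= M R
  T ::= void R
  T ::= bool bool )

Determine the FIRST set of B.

B ::= bool T contributes {bool}.
From B ::= R bool: add FIRST(R) = { ), bool, void }.
B ::= ) contributes {)}.
From B ::= M R: add FIRST(M) = { ), bool, void }.
Union: FIRST(B) = { ), bool, void }.

{ ), bool, void }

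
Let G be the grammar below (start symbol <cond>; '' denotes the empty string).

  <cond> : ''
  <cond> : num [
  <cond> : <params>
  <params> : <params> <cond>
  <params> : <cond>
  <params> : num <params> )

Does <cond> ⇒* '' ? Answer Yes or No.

Yes

<cond> has an ''-production, so <cond> ⇒ ''.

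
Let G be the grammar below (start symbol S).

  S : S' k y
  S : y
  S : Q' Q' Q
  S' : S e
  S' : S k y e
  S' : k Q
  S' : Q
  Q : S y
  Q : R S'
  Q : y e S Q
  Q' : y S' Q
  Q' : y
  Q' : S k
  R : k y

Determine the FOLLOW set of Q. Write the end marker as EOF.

In S : Q' Q' Q: Q is at the end, add FOLLOW(S) = { EOF, e, k, y }.
In S' : k Q: Q is at the end, add FOLLOW(S') = { EOF, e, k, y }.
In S' : Q: Q is at the end, add FOLLOW(S') = { EOF, e, k, y }.
In Q : y e S Q: Q is at the end, add FOLLOW(Q) = { EOF, e, k, y }.
In Q' : y S' Q: Q is at the end, add FOLLOW(Q') = { k, y }.
Union: FOLLOW(Q) = { EOF, e, k, y }.

{ EOF, e, k, y }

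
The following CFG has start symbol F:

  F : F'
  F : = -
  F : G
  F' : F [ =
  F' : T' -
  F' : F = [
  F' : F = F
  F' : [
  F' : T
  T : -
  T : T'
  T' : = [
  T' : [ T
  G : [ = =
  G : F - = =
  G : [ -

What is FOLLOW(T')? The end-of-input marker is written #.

{ #, -, =, [ }

In F' : T' -: add FIRST(-) = { - }.
In T : T': T' is at the end, add FOLLOW(T) = { #, -, =, [ }.
Union: FOLLOW(T') = { #, -, =, [ }.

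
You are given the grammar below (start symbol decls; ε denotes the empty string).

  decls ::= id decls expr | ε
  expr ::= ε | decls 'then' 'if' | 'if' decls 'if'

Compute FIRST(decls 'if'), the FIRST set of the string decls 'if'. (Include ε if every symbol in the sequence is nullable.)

Add FIRST(decls)\{ε} = { id }; decls is nullable, continue.
'if' is a terminal; add {'if'} and stop.

{ 'if', id }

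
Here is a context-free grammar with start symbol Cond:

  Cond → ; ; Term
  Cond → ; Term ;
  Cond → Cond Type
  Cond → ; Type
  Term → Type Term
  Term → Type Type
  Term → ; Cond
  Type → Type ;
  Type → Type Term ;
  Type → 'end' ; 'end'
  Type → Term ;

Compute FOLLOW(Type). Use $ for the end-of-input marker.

{ $, 'end', ; }

In Cond → Cond Type: Type is at the end, add FOLLOW(Cond) = { $, 'end', ; }.
In Cond → ; Type: Type is at the end, add FOLLOW(Cond) = { $, 'end', ; }.
In Term → Type Term: add FIRST(Term) = { 'end', ; }.
In Term → Type Type: add FIRST(Type) = { 'end', ; }.
In Term → Type Type: Type is at the end, add FOLLOW(Term) = { $, 'end', ; }.
In Type → Type ;: add FIRST(;) = { ; }.
In Type → Type Term ;: add FIRST(Term ;) = { 'end', ; }.
Union: FOLLOW(Type) = { $, 'end', ; }.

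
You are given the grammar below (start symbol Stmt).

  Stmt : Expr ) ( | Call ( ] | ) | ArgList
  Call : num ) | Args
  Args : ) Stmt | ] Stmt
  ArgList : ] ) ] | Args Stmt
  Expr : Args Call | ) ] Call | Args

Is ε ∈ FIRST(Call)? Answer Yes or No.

No

No nonterminal in this grammar is nullable.
No production of Call has an RHS whose symbols are all nullable, so Call is not nullable.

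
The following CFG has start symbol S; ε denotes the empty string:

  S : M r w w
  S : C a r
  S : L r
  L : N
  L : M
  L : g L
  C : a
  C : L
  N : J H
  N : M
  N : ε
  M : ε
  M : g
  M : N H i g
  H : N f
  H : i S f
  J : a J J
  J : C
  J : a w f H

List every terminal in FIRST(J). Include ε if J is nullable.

{ a, f, g, i, ε }

J : a J J contributes {a}.
From J : C: add FIRST(C) = { a, f, g, i, ε } (including ε since C is nullable).
J : a w f H contributes {a}.
Union: FIRST(J) = { a, f, g, i, ε }.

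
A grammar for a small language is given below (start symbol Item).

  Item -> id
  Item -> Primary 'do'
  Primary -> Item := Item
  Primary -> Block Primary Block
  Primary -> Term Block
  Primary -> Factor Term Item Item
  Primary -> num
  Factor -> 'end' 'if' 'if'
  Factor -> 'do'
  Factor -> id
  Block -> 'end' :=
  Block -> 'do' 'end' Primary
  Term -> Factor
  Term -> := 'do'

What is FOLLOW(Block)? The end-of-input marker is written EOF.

{ 'do', 'end', :=, id, num }

In Primary -> Block Primary Block: add FIRST(Primary Block) = { 'do', 'end', :=, id, num }.
In Primary -> Block Primary Block: Block is at the end, add FOLLOW(Primary) = { 'do', 'end', :=, id, num }.
In Primary -> Term Block: Block is at the end, add FOLLOW(Primary) = { 'do', 'end', :=, id, num }.
Union: FOLLOW(Block) = { 'do', 'end', :=, id, num }.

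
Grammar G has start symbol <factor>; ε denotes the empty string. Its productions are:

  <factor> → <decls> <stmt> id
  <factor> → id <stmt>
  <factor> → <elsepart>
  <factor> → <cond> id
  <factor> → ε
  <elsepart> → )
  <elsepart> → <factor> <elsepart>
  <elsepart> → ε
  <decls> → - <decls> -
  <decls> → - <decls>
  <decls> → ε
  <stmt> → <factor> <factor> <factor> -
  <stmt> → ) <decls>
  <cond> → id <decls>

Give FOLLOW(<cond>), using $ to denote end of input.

{ id }

In <factor> → <cond> id: add FIRST(id) = { id }.
Union: FOLLOW(<cond>) = { id }.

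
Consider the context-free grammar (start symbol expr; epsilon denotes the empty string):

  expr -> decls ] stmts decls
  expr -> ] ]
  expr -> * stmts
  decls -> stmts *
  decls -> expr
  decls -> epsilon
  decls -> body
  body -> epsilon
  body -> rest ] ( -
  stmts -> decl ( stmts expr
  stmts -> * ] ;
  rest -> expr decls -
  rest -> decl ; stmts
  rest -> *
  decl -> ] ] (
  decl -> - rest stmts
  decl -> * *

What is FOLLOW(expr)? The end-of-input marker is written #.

expr is the start symbol, so # ∈ FOLLOW(expr).
In decls -> expr: expr is at the end, add FOLLOW(decls) = { #, (, *, -, ;, ] }.
In stmts -> decl ( stmts expr: expr is at the end, add FOLLOW(stmts) = { #, (, *, -, ;, ] }.
In rest -> expr decls -: add FIRST(decls -) = { *, -, ] }.
Union: FOLLOW(expr) = { #, (, *, -, ;, ] }.

{ #, (, *, -, ;, ] }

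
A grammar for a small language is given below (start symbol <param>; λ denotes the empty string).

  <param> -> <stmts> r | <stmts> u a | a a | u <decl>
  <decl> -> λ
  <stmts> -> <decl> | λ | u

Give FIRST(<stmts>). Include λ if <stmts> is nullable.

{ u, λ }

From <stmts> -> <decl>: add FIRST(<decl>) = { λ } (including λ since <decl> is nullable).
<stmts> -> λ contributes λ.
<stmts> -> u contributes {u}.
Union: FIRST(<stmts>) = { u, λ }.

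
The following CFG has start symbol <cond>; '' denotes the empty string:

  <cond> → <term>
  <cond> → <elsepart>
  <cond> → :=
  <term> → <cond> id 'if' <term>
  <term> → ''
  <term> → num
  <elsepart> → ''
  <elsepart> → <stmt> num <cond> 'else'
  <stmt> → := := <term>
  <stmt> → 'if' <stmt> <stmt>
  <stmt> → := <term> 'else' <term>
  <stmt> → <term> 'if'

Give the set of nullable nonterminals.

{ <cond>, <elsepart>, <term> }

Directly nullable (have an ''-production): <term>, <elsepart>.
<cond> → <term> with every symbol nullable, so <cond> is nullable.
No other nonterminal has a production whose RHS symbols are all nullable.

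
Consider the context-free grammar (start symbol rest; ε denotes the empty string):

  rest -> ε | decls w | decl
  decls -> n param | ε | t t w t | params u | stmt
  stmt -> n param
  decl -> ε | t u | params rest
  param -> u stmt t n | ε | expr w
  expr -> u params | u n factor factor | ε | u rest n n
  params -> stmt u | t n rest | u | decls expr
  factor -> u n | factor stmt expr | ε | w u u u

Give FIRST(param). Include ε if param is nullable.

{ u, w, ε }

param -> u stmt t n contributes {u}.
param -> ε contributes ε.
From param -> expr w: expr nullable, take FIRST(expr) ∪ {w} = { u, w }.
Union: FIRST(param) = { u, w, ε }.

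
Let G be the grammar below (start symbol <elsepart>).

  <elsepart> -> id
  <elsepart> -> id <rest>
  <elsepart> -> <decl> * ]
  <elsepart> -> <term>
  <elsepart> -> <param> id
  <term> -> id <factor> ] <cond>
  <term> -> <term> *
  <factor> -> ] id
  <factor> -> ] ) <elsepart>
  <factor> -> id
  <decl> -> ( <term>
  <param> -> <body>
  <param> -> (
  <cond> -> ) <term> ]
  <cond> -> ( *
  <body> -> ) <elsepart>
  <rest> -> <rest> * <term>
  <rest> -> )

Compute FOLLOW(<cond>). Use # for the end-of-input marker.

In <term> -> id <factor> ] <cond>: <cond> is at the end, add FOLLOW(<term>) = { #, *, ], id }.
Union: FOLLOW(<cond>) = { #, *, ], id }.

{ #, *, ], id }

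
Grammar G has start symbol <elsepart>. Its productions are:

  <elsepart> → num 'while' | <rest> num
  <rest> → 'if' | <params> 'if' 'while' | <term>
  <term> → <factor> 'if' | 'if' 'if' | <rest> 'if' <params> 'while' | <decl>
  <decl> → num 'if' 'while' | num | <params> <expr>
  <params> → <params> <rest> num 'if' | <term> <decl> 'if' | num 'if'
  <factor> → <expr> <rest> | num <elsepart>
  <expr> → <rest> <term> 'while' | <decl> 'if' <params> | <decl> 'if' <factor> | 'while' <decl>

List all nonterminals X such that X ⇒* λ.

No nonterminal has an empty production or an RHS whose symbols are all nullable.

{ } (none)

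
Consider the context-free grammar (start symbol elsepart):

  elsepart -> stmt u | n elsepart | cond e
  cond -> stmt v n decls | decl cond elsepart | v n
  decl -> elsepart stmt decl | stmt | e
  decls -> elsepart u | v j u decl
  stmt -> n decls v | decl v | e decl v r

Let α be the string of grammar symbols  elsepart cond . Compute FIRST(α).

Add FIRST(elsepart) = { e, n, v }; elsepart is not nullable, stop.

{ e, n, v }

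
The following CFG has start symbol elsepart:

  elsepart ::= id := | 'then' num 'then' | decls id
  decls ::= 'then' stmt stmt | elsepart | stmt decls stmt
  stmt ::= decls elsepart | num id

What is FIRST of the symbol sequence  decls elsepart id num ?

Add FIRST(decls) = { 'then', id, num }; decls is not nullable, stop.

{ 'then', id, num }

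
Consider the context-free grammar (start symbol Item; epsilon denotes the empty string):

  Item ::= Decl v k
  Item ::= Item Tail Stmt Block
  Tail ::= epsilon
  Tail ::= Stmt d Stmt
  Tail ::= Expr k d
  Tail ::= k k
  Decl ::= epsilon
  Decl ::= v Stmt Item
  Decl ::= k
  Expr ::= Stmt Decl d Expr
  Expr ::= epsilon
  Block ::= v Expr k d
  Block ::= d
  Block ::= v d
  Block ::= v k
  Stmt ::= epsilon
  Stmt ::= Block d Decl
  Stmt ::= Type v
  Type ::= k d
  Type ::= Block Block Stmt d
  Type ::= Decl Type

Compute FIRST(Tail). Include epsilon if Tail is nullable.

{ d, k, v, epsilon }

Tail ::= epsilon contributes epsilon.
From Tail ::= Stmt d Stmt: Stmt nullable, take FIRST(Stmt) ∪ {d} = { d, k, v }.
From Tail ::= Expr k d: Expr nullable, take FIRST(Expr) ∪ {k} = { d, k, v }.
Tail ::= k k contributes {k}.
Union: FIRST(Tail) = { d, k, v, epsilon }.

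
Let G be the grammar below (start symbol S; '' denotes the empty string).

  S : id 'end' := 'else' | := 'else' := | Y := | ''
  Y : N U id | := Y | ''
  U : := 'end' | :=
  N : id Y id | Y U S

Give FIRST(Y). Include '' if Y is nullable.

From Y : N U id: add FIRST(N) = { :=, id }.
Y : := Y contributes {:=}.
Y : '' contributes ''.
Union: FIRST(Y) = { :=, id, '' }.

{ :=, id, '' }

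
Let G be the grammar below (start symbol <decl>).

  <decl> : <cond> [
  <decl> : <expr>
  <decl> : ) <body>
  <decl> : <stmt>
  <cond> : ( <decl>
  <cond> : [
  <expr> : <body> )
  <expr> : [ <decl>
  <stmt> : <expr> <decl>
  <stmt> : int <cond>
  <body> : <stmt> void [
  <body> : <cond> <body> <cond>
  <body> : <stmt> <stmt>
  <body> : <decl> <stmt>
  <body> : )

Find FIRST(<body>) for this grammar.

{ (, ), [, int }

From <body> : <stmt> void [: add FIRST(<stmt>) = { (, ), [, int }.
From <body> : <cond> <body> <cond>: add FIRST(<cond>) = { (, [ }.
From <body> : <stmt> <stmt>: add FIRST(<stmt>) = { (, ), [, int }.
From <body> : <decl> <stmt>: add FIRST(<decl>) = { (, ), [, int }.
<body> : ) contributes {)}.
Union: FIRST(<body>) = { (, ), [, int }.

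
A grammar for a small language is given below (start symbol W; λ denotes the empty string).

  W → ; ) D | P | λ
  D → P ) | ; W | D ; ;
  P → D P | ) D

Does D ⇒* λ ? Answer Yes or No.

No

Nullable nonterminals: W.
No production of D has an RHS whose symbols are all nullable, so D is not nullable.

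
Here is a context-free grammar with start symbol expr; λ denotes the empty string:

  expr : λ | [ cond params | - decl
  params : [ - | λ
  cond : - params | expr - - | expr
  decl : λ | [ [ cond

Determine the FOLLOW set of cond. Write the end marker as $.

In expr : [ cond params: add FIRST(params)\{λ} = { [ }.
  Since params is nullable, also add FOLLOW(expr) = { $, -, [ }.
In decl : [ [ cond: cond is at the end, add FOLLOW(decl) = { $, -, [ }.
Union: FOLLOW(cond) = { $, -, [ }.

{ $, -, [ }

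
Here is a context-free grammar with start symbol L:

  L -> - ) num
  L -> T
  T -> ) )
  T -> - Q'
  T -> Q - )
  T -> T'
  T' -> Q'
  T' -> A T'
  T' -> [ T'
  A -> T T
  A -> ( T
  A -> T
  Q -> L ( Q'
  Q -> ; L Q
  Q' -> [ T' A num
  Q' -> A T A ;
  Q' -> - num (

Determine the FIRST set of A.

From A -> T T: add FIRST(T) = { (, ), -, ;, [ }.
A -> ( T contributes {(}.
From A -> T: add FIRST(T) = { (, ), -, ;, [ }.
Union: FIRST(A) = { (, ), -, ;, [ }.

{ (, ), -, ;, [ }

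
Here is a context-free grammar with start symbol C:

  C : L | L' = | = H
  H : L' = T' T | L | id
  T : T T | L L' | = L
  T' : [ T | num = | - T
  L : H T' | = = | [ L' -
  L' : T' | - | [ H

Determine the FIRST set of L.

{ -, =, [, id, num }

From L : H T': add FIRST(H) = { -, =, [, id, num }.
L : = = contributes {=}.
L : [ L' - contributes {[}.
Union: FIRST(L) = { -, =, [, id, num }.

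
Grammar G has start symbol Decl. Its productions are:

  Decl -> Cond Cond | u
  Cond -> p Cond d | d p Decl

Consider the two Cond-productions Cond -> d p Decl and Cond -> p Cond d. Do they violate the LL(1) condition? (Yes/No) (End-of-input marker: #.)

No

FIRST(d p Decl) = { d } and FIRST(p Cond d) = { p }.
The FIRST sets are disjoint and neither alternative is nullable — no conflict.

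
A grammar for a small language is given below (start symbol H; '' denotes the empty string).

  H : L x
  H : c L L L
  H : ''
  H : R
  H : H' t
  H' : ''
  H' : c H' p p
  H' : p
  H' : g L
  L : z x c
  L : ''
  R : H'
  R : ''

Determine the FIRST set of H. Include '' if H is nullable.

From H : L x: L nullable, take FIRST(L) ∪ {x} = { x, z }.
H : c L L L contributes {c}.
H : '' contributes ''.
From H : R: add FIRST(R) = { c, g, p, '' } (including '' since R is nullable).
From H : H' t: H' nullable, take FIRST(H') ∪ {t} = { c, g, p, t }.
Union: FIRST(H) = { c, g, p, t, x, z, '' }.

{ c, g, p, t, x, z, '' }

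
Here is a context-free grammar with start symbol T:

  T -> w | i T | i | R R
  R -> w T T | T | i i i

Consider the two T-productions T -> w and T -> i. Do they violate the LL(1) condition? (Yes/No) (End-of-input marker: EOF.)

FIRST(w) = { w } and FIRST(i) = { i }.
The FIRST sets are disjoint and neither alternative is nullable — no conflict.

No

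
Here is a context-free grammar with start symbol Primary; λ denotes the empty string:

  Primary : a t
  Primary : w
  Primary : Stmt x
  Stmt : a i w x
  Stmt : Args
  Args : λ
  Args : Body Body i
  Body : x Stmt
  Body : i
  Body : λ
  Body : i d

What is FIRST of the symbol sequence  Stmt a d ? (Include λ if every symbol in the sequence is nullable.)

Add FIRST(Stmt)\{λ} = { a, i, x }; Stmt is nullable, continue.
a is a terminal; add {a} and stop.

{ a, i, x }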